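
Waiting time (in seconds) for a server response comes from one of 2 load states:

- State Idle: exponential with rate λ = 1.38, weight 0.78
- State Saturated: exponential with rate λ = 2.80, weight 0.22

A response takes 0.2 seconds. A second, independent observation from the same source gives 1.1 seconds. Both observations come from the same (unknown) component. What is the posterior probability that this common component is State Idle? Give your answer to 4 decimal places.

0.8451

P(component k | x) = P(Z=k)·f_k(x) / marginal(x), where marginal(x) = Σ_j P(Z=j)·f_j(x).
Since both observations come from the same component, the likelihood for component k is f_k(x₁)·f_k(x₂).
  L_Idle = [1.04716] × [0.302427] = 0.31669
  L_Saturated = [1.59939] × [0.128686] = 0.205818
Weight by the priors:
  P(Z=Idle)·L_Idle = 0.78 × 0.31669 = 0.247018
  P(Z=Saturated)·L_Saturated = 0.22 × 0.205818 = 0.04528
Denominator: 0.247018 + 0.04528 = 0.292298
P(State Idle | x) ≈ 0.8451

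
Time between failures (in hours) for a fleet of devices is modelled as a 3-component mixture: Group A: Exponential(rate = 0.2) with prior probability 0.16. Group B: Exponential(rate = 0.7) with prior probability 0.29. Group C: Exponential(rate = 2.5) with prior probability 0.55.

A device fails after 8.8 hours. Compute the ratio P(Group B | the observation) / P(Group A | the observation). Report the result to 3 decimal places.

0.078

Only the two components matter; the odds are (P(Z=i) f_i(x)) / (P(Z=j) f_j(x)).
Component likelihoods at x = 8.8 hours:
  f_A = 0.2·e^(−0.2·8.8) = 0.2·e^(−1.7600) = 0.034409
  f_B = 0.7·e^(−0.7·8.8) = 0.7·e^(−6.1600) = 0.00147858
  f_C = 2.5·e^(−2.5·8.8) = 2.5·e^(−22.0000) = 6.97367e-10
0.000428787 / 0.00550544 ≈ 0.078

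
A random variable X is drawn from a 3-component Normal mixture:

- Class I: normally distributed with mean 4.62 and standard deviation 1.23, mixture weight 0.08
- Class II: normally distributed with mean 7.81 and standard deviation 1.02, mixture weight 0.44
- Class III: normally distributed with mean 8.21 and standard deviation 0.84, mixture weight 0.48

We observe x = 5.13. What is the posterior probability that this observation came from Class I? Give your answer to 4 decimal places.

Apply Bayes' rule: the posterior for each component is proportional to its prior times its likelihood at x.
Component likelihoods at x = 5.13:
  p_I = 0.297627
  p_II = 0.0123946
  p_III = 0.000571751
Multiply by the mixture weights:
  π_I·p_I = 0.08 × 0.297627 = 0.0238102
  π_II·p_II = 0.44 × 0.0123946 = 0.00545365
  π_III·p_III = 0.48 × 0.000571751 = 0.00027444
Denominator: 0.0238102 + 0.00545365 + 0.00027444 = 0.0295383
P(Class I | the observation) = 0.0238102 / 0.0295383 ≈ 0.8061

0.8061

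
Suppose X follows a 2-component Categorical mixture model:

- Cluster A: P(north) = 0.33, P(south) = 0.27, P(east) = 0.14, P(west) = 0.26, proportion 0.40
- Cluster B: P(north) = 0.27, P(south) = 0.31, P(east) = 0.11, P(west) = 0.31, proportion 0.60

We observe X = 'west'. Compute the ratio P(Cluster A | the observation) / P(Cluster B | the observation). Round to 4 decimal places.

0.5591

The posterior odds equal the prior odds times the likelihood ratio: (π_i/π_j)·(f_i(x)/f_j(x)).
Categorical probabilities:
  L_A = P(west | comp) = 0.26
  L_B = P(west | comp) = 0.31
Odds = (0.40/0.60) × (0.26/0.31) = 0.666667 × 0.83871 ≈ 0.5591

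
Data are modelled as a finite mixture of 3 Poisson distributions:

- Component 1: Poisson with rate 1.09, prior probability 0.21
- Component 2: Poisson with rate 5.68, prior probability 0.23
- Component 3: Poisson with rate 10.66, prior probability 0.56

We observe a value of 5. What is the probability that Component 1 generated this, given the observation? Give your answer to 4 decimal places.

P(component k | x) = w_k·f_k(x) / marginal(x), where marginal(x) = Σ_j w_j·f_j(x).
Evaluate each component's likelihood at the observed value:
  p_1 = 0.00431092
  p_2 = 0.168177
  p_3 = 0.0269169
Weight by the priors:
  w_1·p_1 = 0.21 × 0.00431092 = 0.000905294
  w_2·p_2 = 0.23 × 0.168177 = 0.0386808
  w_3·p_3 = 0.56 × 0.0269169 = 0.0150735
Evidence: 0.000905294 + 0.0386808 + 0.0150735 = 0.0546596
So the posterior for Component 1 is 0.000905294 / 0.0546596 ≈ 0.0166.

0.0166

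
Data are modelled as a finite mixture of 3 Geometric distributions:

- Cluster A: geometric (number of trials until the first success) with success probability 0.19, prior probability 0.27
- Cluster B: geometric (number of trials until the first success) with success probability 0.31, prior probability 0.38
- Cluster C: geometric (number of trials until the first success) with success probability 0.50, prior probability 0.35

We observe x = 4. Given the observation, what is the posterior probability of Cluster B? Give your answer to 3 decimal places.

0.441

By Bayes' theorem, P(k | x) = π_k f_k(x) / Σ_j π_j f_j(x).
Evaluate each component's likelihood at the observed value:
  p_A = 0.100974
  p_B = 0.101838
  p_C = 0.0625
Multiply by the mixture weights:
  π_A·p_A = 0.27 × 0.100974 = 0.0272629
  π_B·p_B = 0.38 × 0.101838 = 0.0386984
  π_C·p_C = 0.35 × 0.0625 = 0.021875
Sum: 0.0272629 + 0.0386984 + 0.021875 = 0.0878363
P(Cluster B | data) = 0.0386984 / 0.0878363 ≈ 0.441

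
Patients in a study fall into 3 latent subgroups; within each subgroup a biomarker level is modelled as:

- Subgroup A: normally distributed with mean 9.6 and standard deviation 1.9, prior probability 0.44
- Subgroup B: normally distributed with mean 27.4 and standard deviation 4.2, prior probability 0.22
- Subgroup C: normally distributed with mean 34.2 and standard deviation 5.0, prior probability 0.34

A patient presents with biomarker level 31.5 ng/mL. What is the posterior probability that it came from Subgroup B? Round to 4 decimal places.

The responsibility of component k is π_k f_k(x) divided by Σ_j π_j f_j(x).
Component likelihoods at x = 31.5 ng/mL:
  L_A = 2.97066e-30
  L_B = 0.0589835
  L_C = 0.0689636
Unnormalised posteriors:
  π_A·L_A = 0.44 × 2.97066e-30 = 1.30709e-30
  π_B·L_B = 0.22 × 0.0589835 = 0.0129764
  π_C·L_C = 0.34 × 0.0689636 = 0.0234476
Marginal: 1.30709e-30 + 0.0129764 + 0.0234476 = 0.036424
P(Subgroup B | x) = 0.0129764 / 0.036424 ≈ 0.3563

0.3563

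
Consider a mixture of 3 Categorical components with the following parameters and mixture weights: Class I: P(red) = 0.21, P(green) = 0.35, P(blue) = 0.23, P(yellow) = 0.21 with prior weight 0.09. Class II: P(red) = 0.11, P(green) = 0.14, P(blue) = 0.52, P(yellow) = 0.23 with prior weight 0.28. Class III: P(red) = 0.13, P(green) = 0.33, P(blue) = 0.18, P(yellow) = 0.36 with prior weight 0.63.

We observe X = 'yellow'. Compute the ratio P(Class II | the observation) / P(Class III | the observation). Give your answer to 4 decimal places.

0.2840

Only the two components matter; the odds are (P(Z=i) f_i(x)) / (P(Z=j) f_j(x)).
Component likelihoods at x = 'yellow':
  p_I = 0.21
  p_II = 0.23
  p_III = 0.36
0.0644 / 0.2268 ≈ 0.2840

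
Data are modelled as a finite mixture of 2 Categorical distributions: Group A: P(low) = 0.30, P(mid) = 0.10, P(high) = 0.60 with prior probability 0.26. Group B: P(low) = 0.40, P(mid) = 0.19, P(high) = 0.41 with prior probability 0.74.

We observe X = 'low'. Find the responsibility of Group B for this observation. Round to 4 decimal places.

0.7914

Posterior ∝ prior × likelihood, so P(k | x) ∝ w_k f_k(x); normalise over all components.
Component likelihoods at x = 'low':
  L_A = P(low | comp) = 0.30
  L_B = P(low | comp) = 0.40
Multiply by the mixture weights:
  w_A·L_A = 0.26 × 0.3 = 0.078
  w_B·L_B = 0.74 × 0.4 = 0.296
Denominator: 0.078 + 0.296 = 0.374
So the posterior for Group B is 0.296 / 0.374 ≈ 0.7914.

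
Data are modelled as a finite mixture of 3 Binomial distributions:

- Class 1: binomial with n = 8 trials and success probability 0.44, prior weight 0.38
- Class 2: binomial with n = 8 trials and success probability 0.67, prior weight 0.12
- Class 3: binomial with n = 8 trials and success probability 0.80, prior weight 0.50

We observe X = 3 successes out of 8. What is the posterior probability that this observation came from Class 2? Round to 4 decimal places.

0.0704

Posterior ∝ prior × likelihood, so P(k | x) ∝ π_k f_k(x); normalise over all components.
Binomial probabilities:
  f_1 = 0.262716
  f_2 = 0.0659147
  f_3 = 0.00917504
Multiply by the mixture weights:
  π_1·f_1 = 0.38 × 0.262716 = 0.099832
  π_2·f_2 = 0.12 × 0.0659147 = 0.00790976
  π_3·f_3 = 0.50 × 0.00917504 = 0.00458752
Denominator: 0.099832 + 0.00790976 + 0.00458752 = 0.112329
So the posterior for Class 2 is 0.00790976 / 0.112329 ≈ 0.0704.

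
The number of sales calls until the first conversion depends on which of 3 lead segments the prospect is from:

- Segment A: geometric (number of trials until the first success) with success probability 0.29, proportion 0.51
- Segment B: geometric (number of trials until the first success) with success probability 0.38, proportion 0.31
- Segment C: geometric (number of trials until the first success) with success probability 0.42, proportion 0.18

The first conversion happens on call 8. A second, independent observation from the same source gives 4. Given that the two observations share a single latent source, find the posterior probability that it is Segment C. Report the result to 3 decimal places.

0.072

P(component k | x) = π_k·f_k(x) / marginal(x), where marginal(x) = Σ_j π_j·f_j(x).
Since both observations come from the same component, the likelihood for component k is f_k(x₁)·f_k(x₂).
  L_A = [0.0263758] × [0.103794] = 0.00273766
  L_B = [0.0133821] × [0.0905646] = 0.00121195
  L_C = [0.00927353] × [0.081947] = 0.000759939
Unnormalised posteriors:
  π_A·L_A = 0.51 × 0.00273766 = 0.00139621
  π_B·L_B = 0.31 × 0.00121195 = 0.000375704
  π_C·L_C = 0.18 × 0.000759939 = 0.000136789
Evidence: 0.00139621 + 0.000375704 + 0.000136789 = 0.0019087
P(Segment C | x₁, x₂) = 0.000136789 / 0.0019087 ≈ 0.072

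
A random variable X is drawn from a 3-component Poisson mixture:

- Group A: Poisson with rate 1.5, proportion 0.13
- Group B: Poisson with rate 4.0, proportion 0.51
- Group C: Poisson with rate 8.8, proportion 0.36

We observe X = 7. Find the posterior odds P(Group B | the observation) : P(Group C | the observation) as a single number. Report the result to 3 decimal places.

Posterior odds = (P(Z=i) f_i(x)) / (P(Z=j) f_j(x)); the normalising sum cancels.
Poisson probabilities:
  p_A = e^(−1.5)·1.5^7/7! = 0.000756426
  p_B = e^(−4.0)·4.0^7/7! = 0.0595404
  p_C = e^(−8.8)·8.8^7/7! = 0.122224
Posterior odds = (P(Z=B)·p_B) / (P(Z=C)·p_C) = (0.51·0.0595404) / (0.36·0.122224) = 0.0303656 / 0.0440007 ≈ 0.690

0.690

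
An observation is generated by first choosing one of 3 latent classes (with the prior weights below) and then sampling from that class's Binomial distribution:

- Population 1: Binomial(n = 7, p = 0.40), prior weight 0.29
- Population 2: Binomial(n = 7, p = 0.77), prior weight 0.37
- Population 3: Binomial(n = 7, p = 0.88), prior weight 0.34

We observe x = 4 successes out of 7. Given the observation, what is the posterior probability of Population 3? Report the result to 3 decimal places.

Apply Bayes' rule: the posterior for each component is proportional to its prior times its likelihood at x.
Binomial probabilities:
  p_1 = 0.193536
  p_2 = 0.149697
  p_3 = 0.0362696
Weight by the priors:
  w_1·p_1 = 0.29 × 0.193536 = 0.0561254
  w_2·p_2 = 0.37 × 0.149697 = 0.0553881
  w_3·p_3 = 0.34 × 0.0362696 = 0.0123317
Marginal: 0.0561254 + 0.0553881 + 0.0123317 = 0.123845
P(Population 3 | data) ≈ 0.100

0.100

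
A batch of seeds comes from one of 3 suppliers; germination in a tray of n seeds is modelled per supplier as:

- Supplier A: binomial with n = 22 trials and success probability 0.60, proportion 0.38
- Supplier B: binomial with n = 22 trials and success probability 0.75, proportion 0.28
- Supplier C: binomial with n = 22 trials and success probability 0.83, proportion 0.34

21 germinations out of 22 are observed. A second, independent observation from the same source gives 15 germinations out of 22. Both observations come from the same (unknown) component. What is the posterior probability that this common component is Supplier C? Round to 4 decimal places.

0.6767

Apply Bayes' rule: the posterior for each component is proportional to its prior times its likelihood at x.
Since both observations come from the same component, the likelihood for component k is f_k(x₁)·f_k(x₂).
  L_A = [C(22,21)·0.60^21·0.40^1 = 22·2.1937e-05·0.4 = 0.000193045] × [0.131379] = 2.5362e-05
  L_B = [C(22,21)·0.75^21·0.25^1 = 22·0.00237841·0.25 = 0.0130812] × [0.139103] = 0.00181964
  L_C = [C(22,21)·0.83^21·0.17^1 = 22·0.019982·0.17 = 0.0747328] × [0.0427711] = 0.00319641
Unnormalised posteriors:
  π_A·L_A = 0.38 × 2.5362e-05 = 9.63757e-06
  π_B·L_B = 0.28 × 0.00181964 = 0.000509498
  π_C·L_C = 0.34 × 0.00319641 = 0.00108678
Marginal: 9.63757e-06 + 0.000509498 + 0.00108678 = 0.00160591
P(Supplier C | x) ≈ 0.6767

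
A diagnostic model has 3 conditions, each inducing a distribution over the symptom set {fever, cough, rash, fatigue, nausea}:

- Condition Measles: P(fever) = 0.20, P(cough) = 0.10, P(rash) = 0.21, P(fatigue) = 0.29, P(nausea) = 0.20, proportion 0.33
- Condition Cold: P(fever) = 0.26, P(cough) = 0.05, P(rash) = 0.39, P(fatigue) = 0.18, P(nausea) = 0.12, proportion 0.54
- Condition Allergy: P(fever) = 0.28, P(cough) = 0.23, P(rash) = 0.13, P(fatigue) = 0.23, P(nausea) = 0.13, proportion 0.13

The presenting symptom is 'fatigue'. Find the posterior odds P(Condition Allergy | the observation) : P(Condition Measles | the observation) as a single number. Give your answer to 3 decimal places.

The posterior odds equal the prior odds times the likelihood ratio: (π_i/π_j)·(f_i(x)/f_j(x)).
Evaluate each component's likelihood at the observed value:
  L_Measles = P(fatigue | comp) = 0.29
  L_Cold = P(fatigue | comp) = 0.18
  L_Allergy = P(fatigue | comp) = 0.23
Odds = (0.13/0.33) × (0.23/0.29) = 0.393939 × 0.793103 ≈ 0.312

0.312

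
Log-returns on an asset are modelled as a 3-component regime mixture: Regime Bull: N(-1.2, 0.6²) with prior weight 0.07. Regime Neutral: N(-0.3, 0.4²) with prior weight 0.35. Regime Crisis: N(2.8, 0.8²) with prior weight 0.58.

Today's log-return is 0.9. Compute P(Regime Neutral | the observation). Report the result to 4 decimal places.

0.1828

P(component k | x) = P(Z=k)·f_k(x) / marginal(x), where marginal(x) = Σ_j P(Z=j)·f_j(x).
Component likelihoods at x = 0.9:
  L_Bull = 0.00145447
  L_Neutral = 0.0110796
  L_Crisis = 0.0297149
Multiply by the mixture weights:
  P(Z=Bull)·L_Bull = 0.07 × 0.00145447 = 0.000101813
  P(Z=Neutral)·L_Neutral = 0.35 × 0.0110796 = 0.00387787
  P(Z=Crisis)·L_Crisis = 0.58 × 0.0297149 = 0.0172346
Marginal: 0.000101813 + 0.00387787 + 0.0172346 = 0.0212143
So the posterior for Regime Neutral is 0.00387787 / 0.0212143 ≈ 0.1828.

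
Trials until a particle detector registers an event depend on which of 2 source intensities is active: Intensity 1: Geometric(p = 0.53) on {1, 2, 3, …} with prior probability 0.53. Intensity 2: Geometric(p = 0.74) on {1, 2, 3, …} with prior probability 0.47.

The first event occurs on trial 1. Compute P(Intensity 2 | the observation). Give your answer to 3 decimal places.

0.553

Apply Bayes' rule: the posterior for each component is proportional to its prior times its likelihood at x.
Geometric probabilities:
  L_1 = 0.53·(1−0.53)^0 = 0.53·1 = 0.53
  L_2 = 0.74·(1−0.74)^0 = 0.74·1 = 0.74
Weight by the priors:
  w_1·L_1 = 0.53 × 0.53 = 0.2809
  w_2·L_2 = 0.47 × 0.74 = 0.3478
Normaliser: 0.2809 + 0.3478 = 0.6287
P(Intensity 2 | the observation) = 0.3478 / 0.6287 ≈ 0.553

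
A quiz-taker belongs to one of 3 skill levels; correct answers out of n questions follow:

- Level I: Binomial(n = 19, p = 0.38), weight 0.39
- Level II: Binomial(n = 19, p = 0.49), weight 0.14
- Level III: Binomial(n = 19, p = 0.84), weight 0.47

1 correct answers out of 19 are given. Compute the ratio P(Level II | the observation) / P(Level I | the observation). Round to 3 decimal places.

0.014

The posterior odds equal the prior odds times the likelihood ratio: (π_i/π_j)·(f_i(x)/f_j(x)).
Component likelihoods at x = 1 correct answers out of 19:
  f_I = 0.00132308
  f_II = 5.07239e-05
  f_III = 7.5369e-14
7.10135e-06 / 0.000516003 ≈ 0.014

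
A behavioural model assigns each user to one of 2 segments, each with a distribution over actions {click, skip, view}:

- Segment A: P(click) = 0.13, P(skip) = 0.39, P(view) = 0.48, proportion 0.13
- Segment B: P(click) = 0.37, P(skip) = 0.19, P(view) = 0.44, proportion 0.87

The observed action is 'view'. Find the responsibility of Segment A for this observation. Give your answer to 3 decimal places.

0.140

Apply Bayes' rule: the posterior for each component is proportional to its prior times its likelihood at x.
Component likelihoods at x = 'view':
  f_A = 0.48
  f_B = 0.44
Weight by the priors:
  w_A·f_A = 0.13 × 0.48 = 0.0624
  w_B·f_B = 0.87 × 0.44 = 0.3828
Denominator: 0.0624 + 0.3828 = 0.4452
P(Segment A | 'view') ≈ 0.140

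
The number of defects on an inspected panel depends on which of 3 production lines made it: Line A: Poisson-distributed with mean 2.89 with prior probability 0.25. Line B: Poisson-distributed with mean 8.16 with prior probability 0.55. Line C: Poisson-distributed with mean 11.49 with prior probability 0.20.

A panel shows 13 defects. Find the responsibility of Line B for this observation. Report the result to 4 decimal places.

0.4731

P(component k | x) = w_k·f_k(x) / marginal(x), where marginal(x) = Σ_j w_j·f_j(x).
Evaluate each component's likelihood at the observed value:
  f_A = e^(−2.89)·2.89^13/13! = 8.75549e-06
  f_B = e^(−8.16)·8.16^13/13! = 0.0326474
  f_C = e^(−11.49)·11.49^13/13! = 0.0999624
Weight by the priors:
  w_A·f_A = 0.25 × 8.75549e-06 = 2.18887e-06
  w_B·f_B = 0.55 × 0.0326474 = 0.0179561
  w_C·f_C = 0.20 × 0.0999624 = 0.0199925
Marginal: 2.18887e-06 + 0.0179561 + 0.0199925 = 0.0379507
P(Line B | 13 defects) ≈ 0.4731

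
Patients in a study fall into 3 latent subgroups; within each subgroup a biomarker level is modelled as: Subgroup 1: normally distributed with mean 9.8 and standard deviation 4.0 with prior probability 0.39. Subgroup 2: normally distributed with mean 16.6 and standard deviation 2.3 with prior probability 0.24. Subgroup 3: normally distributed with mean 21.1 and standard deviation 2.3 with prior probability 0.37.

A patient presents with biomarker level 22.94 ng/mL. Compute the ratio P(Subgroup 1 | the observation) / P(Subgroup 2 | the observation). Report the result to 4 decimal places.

0.1893

The posterior odds equal the prior odds times the likelihood ratio: (w_i/w_j)·(f_i(x)/f_j(x)).
Normal densities:
  f_1 = (1/(4.0·√(2π)))·exp(−(22.94−9.8)²/(2·4.0²)) = 0.099736·exp(-5.39561) = 0.000452445
  f_2 = (1/(2.3·√(2π)))·exp(−(22.94−16.6)²/(2·2.3²)) = 0.173453·exp(-3.79921) = 0.00388336
  f_3 = (1/(2.3·√(2π)))·exp(−(22.94−21.1)²/(2·2.3²)) = 0.173453·exp(-0.32000) = 0.125953
0.000176453 / 0.000932007 ≈ 0.1893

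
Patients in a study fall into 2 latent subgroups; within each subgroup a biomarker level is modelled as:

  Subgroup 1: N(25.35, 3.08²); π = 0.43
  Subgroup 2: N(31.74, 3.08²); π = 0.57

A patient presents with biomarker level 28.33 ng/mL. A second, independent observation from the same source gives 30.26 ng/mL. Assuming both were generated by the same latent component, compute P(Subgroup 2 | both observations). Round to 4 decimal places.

The responsibility of component k is w_k f_k(x) divided by Σ_j w_j f_j(x).
Since both observations come from the same component, the likelihood for component k is f_k(x₁)·f_k(x₂).
  p_1 = [(1/(3.08·√(2π)))·exp(−(28.33−25.35)²/(2·3.08²)) = 0.129527·exp(-0.46806) = 0.0811117] × [0.036351] = 0.00294849
  p_2 = [(1/(3.08·√(2π)))·exp(−(28.33−31.74)²/(2·3.08²)) = 0.129527·exp(-0.61288) = 0.0701759] × [0.115404] = 0.00809856
Unnormalised posteriors:
  w_1·p_1 = 0.43 × 0.00294849 = 0.00126785
  w_2·p_2 = 0.57 × 0.00809856 = 0.00461618
Denominator: 0.00126785 + 0.00461618 = 0.00588403
P(Subgroup 2 | data) = 0.00461618 / 0.00588403 ≈ 0.7845

0.7845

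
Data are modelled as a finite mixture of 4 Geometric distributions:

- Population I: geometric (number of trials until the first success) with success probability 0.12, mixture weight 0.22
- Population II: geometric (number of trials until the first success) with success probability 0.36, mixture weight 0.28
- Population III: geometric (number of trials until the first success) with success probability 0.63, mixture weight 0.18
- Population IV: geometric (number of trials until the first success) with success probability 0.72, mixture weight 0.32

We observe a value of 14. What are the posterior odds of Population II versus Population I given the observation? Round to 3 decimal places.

The posterior odds equal the prior odds times the likelihood ratio: (P(Z=i)/P(Z=j))·(f_i(x)/f_j(x)).
Component likelihoods at x = 14:
  p_I = 0.12·(1−0.12)^13 = 0.12·0.189791 = 0.0227749
  p_II = 0.36·(1−0.36)^13 = 0.36·0.00302231 = 0.00108803
  p_III = 0.63·(1−0.63)^13 = 0.63·2.43569e-06 = 1.53449e-06
  p_IV = 0.72·(1−0.72)^13 = 0.72·6.50211e-08 = 4.68152e-08
0.000304649 / 0.00501047 ≈ 0.061

0.061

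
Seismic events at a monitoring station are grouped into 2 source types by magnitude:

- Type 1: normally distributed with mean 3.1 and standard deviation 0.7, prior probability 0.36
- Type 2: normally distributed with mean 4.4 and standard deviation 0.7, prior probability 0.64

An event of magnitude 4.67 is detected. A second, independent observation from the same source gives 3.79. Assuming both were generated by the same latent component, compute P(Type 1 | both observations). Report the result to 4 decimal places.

The responsibility of component k is π_k f_k(x) divided by Σ_j π_j f_j(x).
Since both observations come from the same component, the likelihood for component k is f_k(x₁)·f_k(x₂).
  L_1 = [0.0460758] × [0.35061] = 0.0161546
  L_2 = [0.529061] × [0.389864] = 0.206262
Unnormalised posteriors:
  π_1·L_1 = 0.36 × 0.0161546 = 0.00581567
  π_2·L_2 = 0.64 × 0.206262 = 0.132008
Sum: 0.00581567 + 0.132008 = 0.137823
P(Type 1 | x₁,x₂) = 0.00581567 / 0.137823 ≈ 0.0422

0.0422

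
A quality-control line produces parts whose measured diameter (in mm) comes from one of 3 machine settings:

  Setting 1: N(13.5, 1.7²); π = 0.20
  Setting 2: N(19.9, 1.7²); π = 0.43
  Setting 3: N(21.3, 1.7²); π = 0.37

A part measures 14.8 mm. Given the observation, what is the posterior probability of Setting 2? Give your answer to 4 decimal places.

0.0310

By Bayes' theorem, P(k | x) = π_k f_k(x) / Σ_j π_j f_j(x).
Component likelihoods at x = 14.8 mm:
  f_1 = 0.175178
  f_2 = 0.00260697
  f_3 = 0.000157001
Weight by the priors:
  π_1·f_1 = 0.20 × 0.175178 = 0.0350355
  π_2·f_2 = 0.43 × 0.00260697 = 0.001121
  π_3·f_3 = 0.37 × 0.000157001 = 5.80905e-05
Sum: 0.0350355 + 0.001121 + 5.80905e-05 = 0.0362146
So the posterior for Setting 2 is 0.001121 / 0.0362146 ≈ 0.0310.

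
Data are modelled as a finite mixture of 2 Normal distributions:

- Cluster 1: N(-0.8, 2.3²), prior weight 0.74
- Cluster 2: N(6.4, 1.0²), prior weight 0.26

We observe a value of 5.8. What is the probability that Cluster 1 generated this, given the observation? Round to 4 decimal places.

0.0236

P(component k | x) = w_k·f_k(x) / marginal(x), where marginal(x) = Σ_j w_j·f_j(x).
Evaluate each component's likelihood at the observed value:
  L_1 = (1/(2.3·√(2π)))·exp(−(5.8−-0.8)²/(2·2.3²)) = 0.173453·exp(-4.11720) = 0.00282556
  L_2 = (1/(1.0·√(2π)))·exp(−(5.8−6.4)²/(2·1.0²)) = 0.398942·exp(-0.18000) = 0.333225
Weight by the priors:
  w_1·L_1 = 0.74 × 0.00282556 = 0.00209091
  w_2·L_2 = 0.26 × 0.333225 = 0.0866384
Sum: 0.00209091 + 0.0866384 = 0.0887293
So the posterior for Cluster 1 is 0.00209091 / 0.0887293 ≈ 0.0236.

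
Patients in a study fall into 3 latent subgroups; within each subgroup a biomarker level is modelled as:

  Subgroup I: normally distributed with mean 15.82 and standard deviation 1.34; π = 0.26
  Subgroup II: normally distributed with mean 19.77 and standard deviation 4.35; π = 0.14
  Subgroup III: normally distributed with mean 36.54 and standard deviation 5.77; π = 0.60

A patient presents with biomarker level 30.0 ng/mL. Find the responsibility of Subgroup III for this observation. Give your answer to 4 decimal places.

0.9643

The responsibility of component k is π_k f_k(x) divided by Σ_j π_j f_j(x).
Normal densities:
  f_I = (1/(1.34·√(2π)))·exp(−(30.0−15.82)²/(2·1.34²)) = 0.297718·exp(-55.99031) = 1.43722e-25
  f_II = (1/(4.35·√(2π)))·exp(−(30.0−19.77)²/(2·4.35²)) = 0.091711·exp(-2.76530) = 0.00577384
  f_III = (1/(5.77·√(2π)))·exp(−(30.0−36.54)²/(2·5.77²)) = 0.069141·exp(-0.64235) = 0.0363717
Prior × likelihood for each component:
  π_I·f_I = 0.26 × 1.43722e-25 = 3.73677e-26
  π_II·f_II = 0.14 × 0.00577384 = 0.000808338
  π_III·f_III = 0.60 × 0.0363717 = 0.021823
Evidence: 3.73677e-26 + 0.000808338 + 0.021823 = 0.0226314
Responsibility of Subgroup III: 0.021823 / 0.0226314 ≈ 0.9643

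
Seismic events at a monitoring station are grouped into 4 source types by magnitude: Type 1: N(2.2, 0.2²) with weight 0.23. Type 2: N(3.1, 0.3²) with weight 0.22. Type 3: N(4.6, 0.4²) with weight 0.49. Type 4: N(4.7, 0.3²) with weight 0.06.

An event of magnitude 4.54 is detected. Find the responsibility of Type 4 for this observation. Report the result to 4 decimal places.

0.1253

By Bayes' theorem, P(k | x) = π_k f_k(x) / Σ_j π_j f_j(x).
Component likelihoods at x = 4.54:
  L_1 = 3.75486e-30
  L_2 = 1.32043e-05
  L_3 = 0.986198
  L_4 = 1.15351
Unnormalised posteriors:
  π_1·L_1 = 0.23 × 3.75486e-30 = 8.63619e-31
  π_2·L_2 = 0.22 × 1.32043e-05 = 2.90495e-06
  π_3·L_3 = 0.49 × 0.986198 = 0.483237
  π_4·L_4 = 0.06 × 1.15351 = 0.0692108
Evidence: 8.63619e-31 + 2.90495e-06 + 0.483237 + 0.0692108 = 0.552451
P(Type 4 | x) = 0.0692108 / 0.552451 ≈ 0.1253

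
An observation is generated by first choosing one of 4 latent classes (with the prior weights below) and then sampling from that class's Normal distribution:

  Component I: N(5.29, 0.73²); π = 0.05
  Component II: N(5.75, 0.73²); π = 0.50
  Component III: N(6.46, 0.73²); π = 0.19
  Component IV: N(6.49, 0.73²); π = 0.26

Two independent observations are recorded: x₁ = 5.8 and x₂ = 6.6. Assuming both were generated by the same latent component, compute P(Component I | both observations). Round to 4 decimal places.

0.0142

Apply Bayes' rule: the posterior for each component is proportional to its prior times its likelihood at x.
Since both observations come from the same component, the likelihood for component k is f_k(x₁)·f_k(x₂).
  L_I = [(1/(0.73·√(2π)))·exp(−(5.8−5.29)²/(2·0.73²)) = 0.546496·exp(-0.24404) = 0.428155] × [0.109221] = 0.0467636
  L_II = [(1/(0.73·√(2π)))·exp(−(5.8−5.75)²/(2·0.73²)) = 0.546496·exp(-0.00235) = 0.545216] × [0.277448] = 0.151269
  L_III = [(1/(0.73·√(2π)))·exp(−(5.8−6.46)²/(2·0.73²)) = 0.546496·exp(-0.40871) = 0.363152] × [0.536538] = 0.194845
  L_IV = [(1/(0.73·√(2π)))·exp(−(5.8−6.49)²/(2·0.73²)) = 0.546496·exp(-0.44671) = 0.349611] × [0.540327] = 0.188904
Multiply by the mixture weights:
  π_I·L_I = 0.05 × 0.0467636 = 0.00233818
  π_II·L_II = 0.50 × 0.151269 = 0.0756345
  π_III·L_III = 0.19 × 0.194845 = 0.0370205
  π_IV·L_IV = 0.26 × 0.188904 = 0.0491151
Sum: 0.00233818 + 0.0756345 + 0.0370205 + 0.0491151 = 0.164108
P(Component I | x₁, x₂) = 0.00233818 / 0.164108 ≈ 0.0142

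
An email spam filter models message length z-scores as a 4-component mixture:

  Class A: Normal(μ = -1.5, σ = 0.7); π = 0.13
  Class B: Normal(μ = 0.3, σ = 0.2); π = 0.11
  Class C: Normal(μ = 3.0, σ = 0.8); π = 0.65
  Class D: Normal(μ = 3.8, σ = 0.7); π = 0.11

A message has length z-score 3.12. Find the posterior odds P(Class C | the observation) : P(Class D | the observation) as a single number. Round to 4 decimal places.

8.1952

Posterior odds = (P(Z=i) f_i(x)) / (P(Z=j) f_j(x)); the normalising sum cancels.
Evaluate each component's likelihood at the observed value:
  f_A = 1.98097e-10
  f_B = 1.34536e-43
  f_C = 0.493099
  f_D = 0.355546
Odds = (0.65/0.11) × (0.493099/0.355546) = 5.90909 × 1.38688 ≈ 8.1952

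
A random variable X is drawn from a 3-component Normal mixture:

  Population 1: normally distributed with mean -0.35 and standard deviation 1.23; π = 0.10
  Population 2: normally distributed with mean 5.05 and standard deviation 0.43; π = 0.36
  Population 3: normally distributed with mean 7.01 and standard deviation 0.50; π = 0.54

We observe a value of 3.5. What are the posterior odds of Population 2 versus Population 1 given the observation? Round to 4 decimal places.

2.0831

The posterior odds equal the prior odds times the likelihood ratio: (π_i/π_j)·(f_i(x)/f_j(x)).
Normal densities:
  f_1 = 0.00241838
  f_2 = 0.00139938
  f_3 = 1.58795e-11
0.000503778 / 0.000241838 ≈ 2.0831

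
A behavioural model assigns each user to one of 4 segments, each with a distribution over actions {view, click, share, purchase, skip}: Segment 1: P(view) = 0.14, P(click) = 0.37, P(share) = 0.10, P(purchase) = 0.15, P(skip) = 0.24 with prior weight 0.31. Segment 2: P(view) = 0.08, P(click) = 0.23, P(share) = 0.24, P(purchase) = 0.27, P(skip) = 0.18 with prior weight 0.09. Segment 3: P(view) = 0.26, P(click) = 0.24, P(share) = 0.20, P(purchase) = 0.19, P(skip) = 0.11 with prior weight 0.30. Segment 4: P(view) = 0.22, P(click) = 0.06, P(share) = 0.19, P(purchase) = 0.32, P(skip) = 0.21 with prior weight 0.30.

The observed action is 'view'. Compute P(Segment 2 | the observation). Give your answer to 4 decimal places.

0.0370

The responsibility of component k is π_k f_k(x) divided by Σ_j π_j f_j(x).
Evaluate each component's likelihood at the observed value:
  p_1 = P(view | comp) = 0.14
  p_2 = P(view | comp) = 0.08
  p_3 = P(view | comp) = 0.26
  p_4 = P(view | comp) = 0.22
Unnormalised posteriors:
  π_1·p_1 = 0.31 × 0.14 = 0.0434
  π_2·p_2 = 0.09 × 0.08 = 0.0072
  π_3·p_3 = 0.30 × 0.26 = 0.078
  π_4·p_4 = 0.30 × 0.22 = 0.066
Sum: 0.0434 + 0.0072 + 0.078 + 0.066 = 0.1946
So the posterior for Segment 2 is 0.0072 / 0.1946 ≈ 0.0370.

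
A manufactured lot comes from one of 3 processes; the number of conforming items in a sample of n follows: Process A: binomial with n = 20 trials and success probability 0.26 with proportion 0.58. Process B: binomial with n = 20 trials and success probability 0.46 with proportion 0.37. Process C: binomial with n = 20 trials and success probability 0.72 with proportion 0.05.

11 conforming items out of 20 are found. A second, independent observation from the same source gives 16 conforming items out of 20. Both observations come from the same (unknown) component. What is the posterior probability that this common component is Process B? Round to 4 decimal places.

0.1741

Posterior ∝ prior × likelihood, so P(k | x) ∝ w_k f_k(x); normalise over all components.
Since both observations come from the same component, the likelihood for component k is f_k(x₁)·f_k(x₂).
  p_A = [C(20,11)·0.26^11·0.74^9 = 167960·3.67034e-07·0.0665404 = 0.00410202] × [6.33569e-07] = 2.59892e-09
  p_B = [C(20,11)·0.46^11·0.54^9 = 167960·0.000195135·0.00390431 = 0.127963] × [0.00165575] = 0.000211875
  p_C = [C(20,11)·0.72^11·0.28^9 = 167960·0.0269561·1.05785e-05 = 0.0478945] × [0.155327] = 0.00743929
Prior × likelihood for each component:
  w_A·p_A = 0.58 × 2.59892e-09 = 1.50737e-09
  w_B·p_B = 0.37 × 0.000211875 = 7.83938e-05
  w_C·p_C = 0.05 × 0.00743929 = 0.000371964
Marginal: 1.50737e-09 + 7.83938e-05 + 0.000371964 = 0.00045036
So the posterior for Process B is 7.83938e-05 / 0.00045036 ≈ 0.1741.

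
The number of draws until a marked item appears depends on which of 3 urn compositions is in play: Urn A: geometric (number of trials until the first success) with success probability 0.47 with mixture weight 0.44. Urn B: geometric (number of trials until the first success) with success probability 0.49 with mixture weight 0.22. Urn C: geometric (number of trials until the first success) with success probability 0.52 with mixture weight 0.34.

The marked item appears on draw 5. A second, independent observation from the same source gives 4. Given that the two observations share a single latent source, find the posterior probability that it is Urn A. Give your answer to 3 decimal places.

P(component k | x) = π_k·f_k(x) / marginal(x), where marginal(x) = Σ_j π_j·f_j(x).
Since both observations come from the same component, the likelihood for component k is f_k(x₁)·f_k(x₂).
  p_A = [0.0370853] × [0.0699722] = 0.00259494
  p_B = [0.0331495] × [0.064999] = 0.00215468
  p_C = [0.0276038] × [0.0575078] = 0.00158743
Prior × likelihood for each component:
  π_A·p_A = 0.44 × 0.00259494 = 0.00114177
  π_B·p_B = 0.22 × 0.00215468 = 0.00047403
  π_C·p_C = 0.34 × 0.00158743 = 0.000539727
Marginal: 0.00114177 + 0.00047403 + 0.000539727 = 0.00215553
P(Urn A | x₁,x₂) ≈ 0.530

0.530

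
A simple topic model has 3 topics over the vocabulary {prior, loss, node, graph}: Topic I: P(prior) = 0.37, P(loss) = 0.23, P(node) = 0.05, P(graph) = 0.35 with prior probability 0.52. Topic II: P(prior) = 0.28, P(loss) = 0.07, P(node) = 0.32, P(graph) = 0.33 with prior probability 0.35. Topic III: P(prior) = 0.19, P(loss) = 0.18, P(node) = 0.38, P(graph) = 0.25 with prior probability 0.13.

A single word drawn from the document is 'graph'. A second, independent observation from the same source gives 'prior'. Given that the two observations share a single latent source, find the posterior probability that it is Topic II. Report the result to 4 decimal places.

By Bayes' theorem, P(k | x) = P(Z=k) f_k(x) / Σ_j P(Z=j) f_j(x).
Since both observations come from the same component, the likelihood for component k is f_k(x₁)·f_k(x₂).
  L_I = [P(graph | comp) = 0.35] × [0.37] = 0.1295
  L_II = [P(graph | comp) = 0.33] × [0.28] = 0.0924
  L_III = [P(graph | comp) = 0.25] × [0.19] = 0.0475
Prior × likelihood for each component:
  P(Z=I)·L_I = 0.52 × 0.1295 = 0.06734
  P(Z=II)·L_II = 0.35 × 0.0924 = 0.03234
  P(Z=III)·L_III = 0.13 × 0.0475 = 0.006175
Marginal: 0.06734 + 0.03234 + 0.006175 = 0.105855
So the posterior for Topic II is 0.03234 / 0.105855 ≈ 0.3055.

0.3055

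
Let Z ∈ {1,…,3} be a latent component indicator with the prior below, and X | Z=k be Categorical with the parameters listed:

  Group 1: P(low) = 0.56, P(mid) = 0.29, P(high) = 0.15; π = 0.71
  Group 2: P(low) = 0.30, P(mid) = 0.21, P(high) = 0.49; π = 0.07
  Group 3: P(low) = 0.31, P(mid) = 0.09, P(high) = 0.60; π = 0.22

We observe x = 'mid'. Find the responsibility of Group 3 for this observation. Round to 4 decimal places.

0.0824

By Bayes' theorem, P(k | x) = P(Z=k) f_k(x) / Σ_j P(Z=j) f_j(x).
Evaluate each component's likelihood at the observed value:
  f_1 = 0.29
  f_2 = 0.21
  f_3 = 0.09
Weight by the priors:
  P(Z=1)·f_1 = 0.71 × 0.29 = 0.2059
  P(Z=2)·f_2 = 0.07 × 0.21 = 0.0147
  P(Z=3)·f_3 = 0.22 × 0.09 = 0.0198
Denominator: 0.2059 + 0.0147 + 0.0198 = 0.2404
So the posterior for Group 3 is 0.0198 / 0.2404 ≈ 0.0824.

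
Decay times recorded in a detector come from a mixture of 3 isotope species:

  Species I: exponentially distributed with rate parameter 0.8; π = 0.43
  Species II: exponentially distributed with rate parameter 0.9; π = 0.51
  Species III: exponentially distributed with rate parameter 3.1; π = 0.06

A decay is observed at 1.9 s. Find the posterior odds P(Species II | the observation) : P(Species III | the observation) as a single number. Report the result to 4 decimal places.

Only the two components matter; the odds are (π_i f_i(x)) / (π_j f_j(x)).
Component likelihoods at x = 1.9 s:
  f_I = 0.8·e^(−0.8·1.9) = 0.8·e^(−1.5200) = 0.17497
  f_II = 0.9·e^(−0.9·1.9) = 0.9·e^(−1.7100) = 0.162779
  f_III = 3.1·e^(−3.1·1.9) = 3.1·e^(−5.8900) = 0.00857763
0.0830174 / 0.000514658 ≈ 161.3061

161.3061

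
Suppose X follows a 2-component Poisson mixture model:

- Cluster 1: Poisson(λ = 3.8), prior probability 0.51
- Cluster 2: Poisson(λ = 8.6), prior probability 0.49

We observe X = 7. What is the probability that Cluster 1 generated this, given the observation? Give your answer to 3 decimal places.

0.294

P(component k | x) = π_k·f_k(x) / marginal(x), where marginal(x) = Σ_j π_j·f_j(x).
Component likelihoods at x = 7:
  f_1 = 0.050785
  f_2 = 0.127094
Multiply by the mixture weights:
  π_1·f_1 = 0.51 × 0.050785 = 0.0259004
  π_2·f_2 = 0.49 × 0.127094 = 0.0622762
Denominator: 0.0259004 + 0.0622762 = 0.0881766
Responsibility of Cluster 1: 0.0259004 / 0.0881766 ≈ 0.294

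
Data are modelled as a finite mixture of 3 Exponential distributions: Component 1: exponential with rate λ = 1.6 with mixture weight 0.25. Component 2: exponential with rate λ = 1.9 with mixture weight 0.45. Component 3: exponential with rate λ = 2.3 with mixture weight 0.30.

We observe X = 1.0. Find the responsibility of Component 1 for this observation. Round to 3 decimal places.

Apply Bayes' rule: the posterior for each component is proportional to its prior times its likelihood at x.
Exponential densities:
  f_1 = 1.6·e^(−1.6·1.0) = 1.6·e^(−1.6000) = 0.323034
  f_2 = 1.9·e^(−1.9·1.0) = 1.9·e^(−1.9000) = 0.28418
  f_3 = 2.3·e^(−2.3·1.0) = 2.3·e^(−2.3000) = 0.230595
Weight by the priors:
  π_1·f_1 = 0.25 × 0.323034 = 0.0807586
  π_2·f_2 = 0.45 × 0.28418 = 0.127881
  π_3·f_3 = 0.30 × 0.230595 = 0.0691786
Normaliser: 0.0807586 + 0.127881 + 0.0691786 = 0.277818
P(Component 1 | the observation) ≈ 0.291

0.291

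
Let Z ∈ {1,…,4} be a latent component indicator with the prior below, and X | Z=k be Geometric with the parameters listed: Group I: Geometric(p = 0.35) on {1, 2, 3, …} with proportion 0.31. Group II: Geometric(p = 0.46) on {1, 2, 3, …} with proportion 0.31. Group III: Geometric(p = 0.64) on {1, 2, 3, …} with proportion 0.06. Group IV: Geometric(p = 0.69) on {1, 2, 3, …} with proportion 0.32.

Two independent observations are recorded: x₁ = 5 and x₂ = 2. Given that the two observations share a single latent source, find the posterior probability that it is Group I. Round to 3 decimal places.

By Bayes' theorem, P(k | x) = π_k f_k(x) / Σ_j π_j f_j(x).
Since both observations come from the same component, the likelihood for component k is f_k(x₁)·f_k(x₂).
  f_I = [0.35·(1−0.35)^4 = 0.35·0.178506 = 0.0624772] × [0.2275] = 0.0142136
  f_II = [0.46·(1−0.46)^4 = 0.46·0.0850306 = 0.0391141] × [0.2484] = 0.00971593
  f_III = [0.64·(1−0.64)^4 = 0.64·0.0167962 = 0.0107495] × [0.2304] = 0.00247669
  f_IV = [0.69·(1−0.69)^4 = 0.69·0.00923521 = 0.00637229] × [0.2139] = 0.00136303
Weight by the priors:
  π_I·f_I = 0.31 × 0.0142136 = 0.0044062
  π_II·f_II = 0.31 × 0.00971593 = 0.00301194
  π_III·f_III = 0.06 × 0.00247669 = 0.000148602
  π_IV·f_IV = 0.32 × 0.00136303 = 0.000436171
Sum: 0.0044062 + 0.00301194 + 0.000148602 + 0.000436171 = 0.00800292
P(Group I | x₁,x₂) ≈ 0.551

0.551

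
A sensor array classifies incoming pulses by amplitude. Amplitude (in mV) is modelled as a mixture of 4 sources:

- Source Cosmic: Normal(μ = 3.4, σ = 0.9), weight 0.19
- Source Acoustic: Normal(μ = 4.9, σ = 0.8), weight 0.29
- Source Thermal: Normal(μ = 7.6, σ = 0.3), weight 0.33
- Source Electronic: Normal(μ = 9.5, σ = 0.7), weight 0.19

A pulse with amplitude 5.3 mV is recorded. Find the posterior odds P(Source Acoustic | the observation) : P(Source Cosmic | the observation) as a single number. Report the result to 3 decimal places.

14.070

Only the two components matter; the odds are (P(Z=i) f_i(x)) / (P(Z=j) f_j(x)).
Normal densities:
  f_Cosmic = 0.0477406
  f_Acoustic = 0.440082
  f_Thermal = 2.29275e-13
  f_Electronic = 8.67983e-09
Posterior odds = (P(Z=Acoustic)·f_Acoustic) / (P(Z=Cosmic)·f_Cosmic) = (0.29·0.440082) / (0.19·0.0477406) = 0.127624 / 0.00907071 ≈ 14.070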